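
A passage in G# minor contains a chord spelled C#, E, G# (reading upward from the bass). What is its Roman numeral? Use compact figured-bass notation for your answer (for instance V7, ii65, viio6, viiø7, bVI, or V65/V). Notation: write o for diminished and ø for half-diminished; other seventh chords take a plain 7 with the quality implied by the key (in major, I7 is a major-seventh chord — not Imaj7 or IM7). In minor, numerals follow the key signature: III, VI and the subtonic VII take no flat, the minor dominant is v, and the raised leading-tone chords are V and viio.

iv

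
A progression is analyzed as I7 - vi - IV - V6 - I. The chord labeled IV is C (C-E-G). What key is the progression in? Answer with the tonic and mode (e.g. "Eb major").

The anchor chord is a major triad on C, labeled IV.
IV on C implies C is the subdominant; that puts the tonic at G, and the uppercase numeral fits major mode.

G major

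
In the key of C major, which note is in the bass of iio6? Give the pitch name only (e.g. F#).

F

iio in C major has root D; the chord is D-F-Ab.
The figure 6 means first inversion — the third is in the bass.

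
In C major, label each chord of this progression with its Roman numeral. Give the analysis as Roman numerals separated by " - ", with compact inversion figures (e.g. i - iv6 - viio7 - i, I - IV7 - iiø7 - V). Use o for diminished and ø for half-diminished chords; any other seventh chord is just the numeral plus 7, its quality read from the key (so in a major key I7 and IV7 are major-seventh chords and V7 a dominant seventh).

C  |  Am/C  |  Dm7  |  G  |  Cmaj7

C has root C, degree 1 in C major, so I.
Am/C: root A is the submediant; minor triad there is vi6.
Dm7 has root D, degree 2 in C major, so ii7.
G: major triad on G = scale degree 5 → V.
Cmaj7 has root C, degree 1 in C major, so I7.

I - vi6 - ii7 - V - I7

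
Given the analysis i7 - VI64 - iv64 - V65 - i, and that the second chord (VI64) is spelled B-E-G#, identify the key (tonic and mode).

The anchor chord is a major triad on E, labeled VI64.
VI64 on E implies E is the submediant; that puts the tonic at G#, and the uppercase numeral fits minor mode.

G# minor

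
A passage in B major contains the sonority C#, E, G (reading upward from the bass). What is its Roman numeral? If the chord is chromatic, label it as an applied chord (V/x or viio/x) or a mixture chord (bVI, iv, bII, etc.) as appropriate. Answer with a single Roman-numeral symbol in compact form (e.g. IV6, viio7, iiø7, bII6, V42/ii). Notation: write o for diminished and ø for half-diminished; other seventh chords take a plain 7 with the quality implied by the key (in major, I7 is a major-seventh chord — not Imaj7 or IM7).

Stacked in thirds the chord is C#-E-G: a diminished triad on C#.
C# is the second degree of B major. This is the diminished supertonic triad, borrowed from the parallel minor.

iio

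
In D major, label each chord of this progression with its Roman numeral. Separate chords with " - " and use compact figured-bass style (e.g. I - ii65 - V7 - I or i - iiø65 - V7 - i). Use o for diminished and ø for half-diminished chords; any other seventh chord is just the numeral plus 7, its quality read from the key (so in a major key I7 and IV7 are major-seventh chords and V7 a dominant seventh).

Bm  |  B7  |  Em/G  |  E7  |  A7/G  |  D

Bm: root B is the submediant; minor triad there is vi.
B7: chromatic; B is V of ii, so V7/ii.
Em/G: root E is the supertonic; minor triad there is ii6.
E7: a dominant seventh chord on E, the applied dominant of V → V7/V.
A7/G: dominant seventh chord on A = scale degree 5 → V42.
D: major triad on D = scale degree 1 → I.

vi - V7/ii - ii6 - V7/V - V42 - I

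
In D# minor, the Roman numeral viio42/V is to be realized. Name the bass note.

F#

The applied chord viio42/V is rooted on G##: G##-B#-D#-F#.
The figure 42 means third inversion — the seventh is in the bass.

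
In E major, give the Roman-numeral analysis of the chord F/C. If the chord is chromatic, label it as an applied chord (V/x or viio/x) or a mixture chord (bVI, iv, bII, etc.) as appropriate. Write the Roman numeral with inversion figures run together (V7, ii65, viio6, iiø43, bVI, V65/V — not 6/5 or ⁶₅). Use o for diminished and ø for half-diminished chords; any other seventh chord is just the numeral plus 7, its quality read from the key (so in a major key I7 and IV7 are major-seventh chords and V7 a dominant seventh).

The pitches F-A-C form a major triad rooted on F.
F is the lowered second degree of E major (diatonic 2 would be F#). This is the Neapolitan chord — a major triad on the lowered second degree.
With C in the bass the chord is in second inversion, so the figured bass is 64.

bII64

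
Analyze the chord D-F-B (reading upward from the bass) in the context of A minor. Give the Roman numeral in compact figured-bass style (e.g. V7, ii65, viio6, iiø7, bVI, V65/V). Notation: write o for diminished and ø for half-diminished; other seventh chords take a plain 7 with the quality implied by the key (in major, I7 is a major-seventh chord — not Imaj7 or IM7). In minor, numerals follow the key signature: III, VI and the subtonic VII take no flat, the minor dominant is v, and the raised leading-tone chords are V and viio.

Stacked in thirds the chord is B-D-F: a diminished triad on B.
B is scale degree 2 in A minor, and a diminished triad on that degree is written iio.
With D in the bass the chord is in first inversion, so the figured bass is 6.

iio6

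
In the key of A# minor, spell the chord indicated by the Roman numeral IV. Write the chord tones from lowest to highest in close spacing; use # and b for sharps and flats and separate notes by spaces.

IV is the major subdominant, borrowed from the parallel major. In A# minor that root is D#.
So the chord is D#-F##-A#, a major triad.

D# F## A#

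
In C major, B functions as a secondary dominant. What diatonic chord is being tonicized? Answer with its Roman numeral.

The chord is a major triad on B.
A dominant resolves down a perfect fifth: B → E. In C major, E is scale degree 3, i.e. iii.

iii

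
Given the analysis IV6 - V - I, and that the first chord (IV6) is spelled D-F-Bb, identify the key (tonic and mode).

F major

The chord Bb/D is a major triad rooted on Bb; its label is IV6.
Counting down 3 scale steps from Bb places the tonic on F; a major triad on degree 4 is diatonic only in major.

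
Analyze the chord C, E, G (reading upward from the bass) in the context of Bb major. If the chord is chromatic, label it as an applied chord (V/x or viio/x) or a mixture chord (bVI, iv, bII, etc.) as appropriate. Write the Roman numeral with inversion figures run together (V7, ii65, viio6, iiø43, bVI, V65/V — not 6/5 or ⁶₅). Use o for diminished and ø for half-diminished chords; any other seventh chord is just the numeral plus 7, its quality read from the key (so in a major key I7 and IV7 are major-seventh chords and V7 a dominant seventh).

Stacked in thirds the chord is C-E-G: a major triad on C.
C is not a diatonic chord root with this quality in Bb major, but it lies a perfect fifth above F (V), so the chord functions as an applied dominant of V.

V/V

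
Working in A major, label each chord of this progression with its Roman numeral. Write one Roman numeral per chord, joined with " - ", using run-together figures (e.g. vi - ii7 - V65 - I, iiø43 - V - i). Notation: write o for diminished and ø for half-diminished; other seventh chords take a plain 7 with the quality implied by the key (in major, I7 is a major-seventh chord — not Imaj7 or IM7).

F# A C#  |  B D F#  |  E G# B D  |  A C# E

F#-A-C#: minor triad on F# = scale degree 6 → vi.
B-D-F#: minor triad on B = scale degree 2 → ii.
E-G#-B-D has root E, degree 5 in A major, so V7.
A-C#-E: major triad on A = scale degree 1 → I.

vi - ii - V7 - I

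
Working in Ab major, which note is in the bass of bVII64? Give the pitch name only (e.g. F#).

Db

bVII in Ab major has root Gb; the chord is Gb-Bb-Db.
The figure 64 means second inversion — the fifth is in the bass.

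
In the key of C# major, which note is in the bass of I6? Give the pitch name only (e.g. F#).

E#

I in C# major has root C#; the chord is C#-E#-G#.
The figure 6 means first inversion — the third is in the bass.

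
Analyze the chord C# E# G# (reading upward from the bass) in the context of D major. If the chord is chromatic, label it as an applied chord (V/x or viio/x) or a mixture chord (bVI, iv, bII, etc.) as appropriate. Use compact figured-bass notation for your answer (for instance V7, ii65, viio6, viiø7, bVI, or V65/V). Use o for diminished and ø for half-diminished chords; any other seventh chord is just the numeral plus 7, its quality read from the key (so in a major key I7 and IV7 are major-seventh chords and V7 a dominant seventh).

V/iii

The pitches C#-E#-G# form a major triad rooted on C#.
C# is not a diatonic chord root with this quality in D major, but it lies a perfect fifth above F# (iii), so the chord functions as an applied dominant of iii.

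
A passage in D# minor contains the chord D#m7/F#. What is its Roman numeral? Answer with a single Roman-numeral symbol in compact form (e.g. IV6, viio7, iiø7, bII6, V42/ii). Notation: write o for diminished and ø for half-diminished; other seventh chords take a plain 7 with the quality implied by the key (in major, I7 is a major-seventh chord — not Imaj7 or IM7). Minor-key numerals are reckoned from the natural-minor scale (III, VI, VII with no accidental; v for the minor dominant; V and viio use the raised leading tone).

The pitches D#-F#-A#-C# form a minor seventh chord rooted on D#.
In D# minor, D# is the tonic; the diatonic minor seventh chord there is i7.
With F# in the bass the chord is in first inversion, so the figured bass is 65.

i65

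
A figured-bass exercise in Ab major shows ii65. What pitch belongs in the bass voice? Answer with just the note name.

Db

ii in Ab major has root Bb; the chord is Bb-Db-F-Ab.
The figure 65 means first inversion — the third is in the bass.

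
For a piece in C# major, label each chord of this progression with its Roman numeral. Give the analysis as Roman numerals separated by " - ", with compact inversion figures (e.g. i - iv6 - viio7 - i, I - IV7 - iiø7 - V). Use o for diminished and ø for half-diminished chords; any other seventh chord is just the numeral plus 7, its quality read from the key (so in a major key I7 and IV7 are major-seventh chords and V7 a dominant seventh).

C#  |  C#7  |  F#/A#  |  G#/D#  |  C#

I - V7/IV - IV6 - V64 - I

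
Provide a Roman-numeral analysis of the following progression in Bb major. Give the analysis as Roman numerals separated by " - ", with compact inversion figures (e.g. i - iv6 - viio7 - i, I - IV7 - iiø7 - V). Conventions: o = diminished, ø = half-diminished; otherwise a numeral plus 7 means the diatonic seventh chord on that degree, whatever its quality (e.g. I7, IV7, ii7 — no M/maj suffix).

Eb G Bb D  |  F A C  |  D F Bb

Eb-G-Bb-D: major seventh chord on Eb = scale degree 4 → IV7.
F-A-C: major triad on F = scale degree 5 → V.
D-F-Bb: major triad on Bb = scale degree 1 → I6.

IV7 - V - I6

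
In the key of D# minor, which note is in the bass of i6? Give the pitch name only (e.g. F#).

i in D# minor has root D#; the chord is D#-F#-A#.
The figure 6 means first inversion — the third is in the bass.

F#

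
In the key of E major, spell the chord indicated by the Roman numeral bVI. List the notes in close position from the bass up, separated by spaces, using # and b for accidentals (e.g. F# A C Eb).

C E G

Scale degree 6 in E major is C#; lowering it a half step gives C. bVI is a major triad on the lowered sixth degree, borrowed from the parallel minor.
So the chord is C-E-G.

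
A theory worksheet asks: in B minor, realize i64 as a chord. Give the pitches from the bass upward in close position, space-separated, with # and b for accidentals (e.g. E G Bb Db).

F# B D

The numeral's case and figure indicate a minor triad. In B minor its root, the first degree, is B.
That chord is spelled B-D-F#.
With the 64 figure the chord is in second inversion; from the bass F# upward in close position it reads F#-B-D.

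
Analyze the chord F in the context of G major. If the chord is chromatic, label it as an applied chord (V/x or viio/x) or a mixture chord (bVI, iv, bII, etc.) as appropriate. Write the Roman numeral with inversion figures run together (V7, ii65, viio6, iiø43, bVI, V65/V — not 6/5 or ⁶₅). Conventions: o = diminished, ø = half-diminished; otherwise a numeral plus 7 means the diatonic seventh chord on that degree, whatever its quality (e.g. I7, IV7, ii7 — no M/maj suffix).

The pitches F-A-C form a major triad rooted on F.
F is the lowered seventh degree of G major (diatonic 7 would be F#). This is a major triad on the lowered seventh degree (the subtonic), borrowed from the parallel minor.

bVII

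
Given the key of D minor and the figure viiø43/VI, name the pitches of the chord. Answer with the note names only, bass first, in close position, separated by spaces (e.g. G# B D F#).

The slash marks an applied leading-tone chord: viio of VI. In D minor, VI is Bb, so the leading tone to it is A, a half step below.
Building a half-diminished seventh chord on A gives A-C-Eb-G.
The figured bass 43 indicates second inversion, placing the fifth (Eb) in the bass: Eb-G-A-C.

Eb G A C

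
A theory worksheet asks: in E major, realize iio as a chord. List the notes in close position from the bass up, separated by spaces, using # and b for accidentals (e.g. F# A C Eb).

Scale degree 2 in E major is F#; here the chord built on it is altered to a diminished triad. iio is the diminished supertonic triad, borrowed from the parallel minor.
So the chord is F#-A-C.

F# A C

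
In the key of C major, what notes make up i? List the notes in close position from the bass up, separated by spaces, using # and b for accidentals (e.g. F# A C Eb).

C Eb G

i is the minor tonic, borrowed from the parallel minor. In C major that root is C.
So the chord is C-Eb-G, a minor triad.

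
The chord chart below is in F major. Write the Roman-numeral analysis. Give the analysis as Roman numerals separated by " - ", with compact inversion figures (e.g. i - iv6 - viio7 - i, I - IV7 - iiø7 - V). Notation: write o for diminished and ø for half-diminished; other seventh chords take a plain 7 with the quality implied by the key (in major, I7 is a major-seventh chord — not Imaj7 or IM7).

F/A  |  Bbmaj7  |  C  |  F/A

I6 - IV7 - V - I6

F/A: major triad on F = scale degree 1 → I6.
Bbmaj7: major seventh chord on Bb = scale degree 4 → IV7.
C: root C is the dominant; major triad there is V.
F/A has root F, degree 1 in F major, so I6.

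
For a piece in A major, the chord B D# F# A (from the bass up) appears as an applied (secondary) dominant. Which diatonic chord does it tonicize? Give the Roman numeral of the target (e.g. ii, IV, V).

The chord is a dominant seventh chord on B.
A dominant resolves down a perfect fifth: B → E. In A major, E is scale degree 5, i.e. V.

V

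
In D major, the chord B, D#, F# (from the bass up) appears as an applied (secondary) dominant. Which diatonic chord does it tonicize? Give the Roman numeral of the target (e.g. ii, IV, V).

The chord is a major triad on B.
A dominant resolves down a perfect fifth: B → E. In D major, E is scale degree 2, i.e. ii.

ii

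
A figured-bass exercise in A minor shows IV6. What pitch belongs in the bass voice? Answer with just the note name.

IV in A minor has root D; the chord is D-F#-A.
The figure 6 means first inversion — the third is in the bass.

F#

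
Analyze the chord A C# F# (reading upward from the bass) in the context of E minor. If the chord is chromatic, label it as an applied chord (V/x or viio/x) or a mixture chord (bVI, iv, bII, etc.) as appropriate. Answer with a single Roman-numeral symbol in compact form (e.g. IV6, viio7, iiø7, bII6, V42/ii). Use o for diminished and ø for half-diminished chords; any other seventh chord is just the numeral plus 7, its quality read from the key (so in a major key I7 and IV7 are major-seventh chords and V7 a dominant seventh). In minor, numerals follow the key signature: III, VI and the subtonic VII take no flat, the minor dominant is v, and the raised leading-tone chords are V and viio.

Stacked in thirds the chord is F#-A-C#: a minor triad on F#.
F# is the second degree of E minor. This is the minor supertonic, borrowed from the parallel major (the Dorian ii).
With A in the bass the chord is in first inversion, so the figured bass is 6.

ii6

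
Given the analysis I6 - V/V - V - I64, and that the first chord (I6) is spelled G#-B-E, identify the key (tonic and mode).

E major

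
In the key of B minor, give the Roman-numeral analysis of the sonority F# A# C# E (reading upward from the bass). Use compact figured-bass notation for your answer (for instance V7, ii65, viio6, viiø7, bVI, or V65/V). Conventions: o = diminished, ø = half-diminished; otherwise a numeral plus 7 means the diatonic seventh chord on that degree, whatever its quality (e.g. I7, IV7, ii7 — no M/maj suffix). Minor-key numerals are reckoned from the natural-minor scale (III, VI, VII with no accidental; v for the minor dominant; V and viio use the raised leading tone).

V7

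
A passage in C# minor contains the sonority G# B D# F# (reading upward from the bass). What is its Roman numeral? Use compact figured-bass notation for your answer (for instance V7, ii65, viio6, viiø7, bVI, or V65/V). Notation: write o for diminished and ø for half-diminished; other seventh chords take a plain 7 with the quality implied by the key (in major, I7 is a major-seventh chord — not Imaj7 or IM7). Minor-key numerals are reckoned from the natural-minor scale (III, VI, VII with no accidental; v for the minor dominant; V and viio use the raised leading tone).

Stacked in thirds the chord is G#-B-D#-F#: a minor seventh chord on G#.
In C# minor, G# is the dominant; the diatonic minor seventh chord there is v7.

v7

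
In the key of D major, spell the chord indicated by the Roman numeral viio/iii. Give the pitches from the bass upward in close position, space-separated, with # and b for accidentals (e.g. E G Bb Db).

The slash marks an applied leading-tone chord: viio of iii. In D major, iii is F#, so the leading tone to it is E#, a half step below.
Building a diminished triad on E# gives E#-G#-B.

E# G# B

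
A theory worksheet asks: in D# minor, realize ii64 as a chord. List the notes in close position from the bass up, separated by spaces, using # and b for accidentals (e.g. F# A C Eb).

B# E# G#

ii64 is the minor supertonic, borrowed from the parallel major (the Dorian ii). In D# minor that root is E#.
So the chord is E#-G#-B#.
The figured bass 64 indicates second inversion, placing the fifth (B#) in the bass: B#-E#-G#.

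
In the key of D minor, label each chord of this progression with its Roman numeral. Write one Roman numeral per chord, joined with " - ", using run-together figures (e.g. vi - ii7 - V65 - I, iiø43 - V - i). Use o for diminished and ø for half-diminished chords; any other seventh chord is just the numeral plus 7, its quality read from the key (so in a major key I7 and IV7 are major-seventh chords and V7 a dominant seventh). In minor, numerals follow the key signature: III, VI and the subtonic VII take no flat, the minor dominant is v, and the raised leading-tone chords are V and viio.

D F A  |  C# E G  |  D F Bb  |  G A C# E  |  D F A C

D-F-A: minor triad on D = scale degree 1 → i.
C#-E-G has root C#, degree 7 in D minor, so viio.
D-F-Bb has root Bb, degree 6 in D minor, so VI6.
G-A-C#-E: root A is the dominant; dominant seventh chord there is V42.
D-F-A-C: root D is the tonic; minor seventh chord there is i7.

i - viio - VI6 - V42 - i7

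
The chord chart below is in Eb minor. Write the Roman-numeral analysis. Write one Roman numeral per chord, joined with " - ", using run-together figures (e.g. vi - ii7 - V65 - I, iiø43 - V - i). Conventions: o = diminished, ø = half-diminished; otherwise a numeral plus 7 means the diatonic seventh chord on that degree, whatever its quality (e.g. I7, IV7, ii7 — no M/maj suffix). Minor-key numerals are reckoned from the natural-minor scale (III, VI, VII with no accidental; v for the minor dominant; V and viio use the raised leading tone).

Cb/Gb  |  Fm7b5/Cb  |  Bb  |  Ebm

VI64 - iiø43 - V - i

Cb/Gb: major triad on Cb = scale degree 6 → VI64.
Fm7b5/Cb: half-diminished seventh chord on F = scale degree 2 → iiø43.
Bb has root Bb, degree 5 in Eb minor, so V.
Ebm: root Eb is the tonic; minor triad there is i.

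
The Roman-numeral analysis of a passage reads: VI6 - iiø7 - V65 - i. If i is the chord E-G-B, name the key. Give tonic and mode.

The anchor chord is a minor triad on E, labeled i.
If E is scale degree 1 and the mode makes that degree carry a minor triad, the tonic is E and the mode is minor.

E minor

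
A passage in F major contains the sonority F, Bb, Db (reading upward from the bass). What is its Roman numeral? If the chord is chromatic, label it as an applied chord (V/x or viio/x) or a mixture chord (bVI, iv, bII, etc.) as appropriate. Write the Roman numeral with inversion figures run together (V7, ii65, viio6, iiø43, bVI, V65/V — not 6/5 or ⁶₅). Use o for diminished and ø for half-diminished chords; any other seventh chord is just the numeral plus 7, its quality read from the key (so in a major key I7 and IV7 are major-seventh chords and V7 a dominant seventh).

Stacked in thirds the chord is Bb-Db-F: a minor triad on Bb.
Bb is the fourth degree of F major. This is the minor subdominant, borrowed from the parallel minor.
With F in the bass the chord is in second inversion, so the figured bass is 64.

iv64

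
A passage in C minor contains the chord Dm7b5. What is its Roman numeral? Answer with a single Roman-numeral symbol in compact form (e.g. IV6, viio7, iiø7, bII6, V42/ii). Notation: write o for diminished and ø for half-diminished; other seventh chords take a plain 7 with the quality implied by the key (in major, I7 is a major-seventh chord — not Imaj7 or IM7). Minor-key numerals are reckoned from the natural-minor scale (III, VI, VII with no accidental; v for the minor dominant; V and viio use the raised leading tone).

iiø7

Stacked in thirds the chord is D-F-Ab-C: a half-diminished seventh chord on D.
D is scale degree 2 in C minor, and a half-diminished seventh chord on that degree is written iiø7.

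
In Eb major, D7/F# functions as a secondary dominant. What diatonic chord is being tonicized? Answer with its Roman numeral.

iii

The chord is a dominant seventh chord on D.
A dominant resolves down a perfect fifth: D → G. In Eb major, G is scale degree 3, i.e. iii.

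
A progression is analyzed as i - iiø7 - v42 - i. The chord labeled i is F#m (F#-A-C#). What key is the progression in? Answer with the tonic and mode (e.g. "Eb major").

F# minor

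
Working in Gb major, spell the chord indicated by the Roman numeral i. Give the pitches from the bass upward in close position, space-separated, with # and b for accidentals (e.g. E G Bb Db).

Gb Bbb Db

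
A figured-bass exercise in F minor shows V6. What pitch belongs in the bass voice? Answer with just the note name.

E

V in F minor has root C; the chord is C-E-G.
The figure 6 means first inversion — the third is in the bass.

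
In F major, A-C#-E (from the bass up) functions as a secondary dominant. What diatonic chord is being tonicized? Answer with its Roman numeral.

vi

The chord is a major triad on A.
A dominant resolves down a perfect fifth: A → D. In F major, D is scale degree 6, i.e. vi.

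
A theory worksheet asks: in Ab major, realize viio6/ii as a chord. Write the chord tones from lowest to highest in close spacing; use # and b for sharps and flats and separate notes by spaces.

C Eb A

The slash marks an applied leading-tone chord: viio of ii. In Ab major, ii is Bb, so the leading tone to it is A, a half step below.
Building a diminished triad on A gives A-C-Eb.
The figured bass 6 indicates first inversion, placing the third (C) in the bass: C-Eb-A.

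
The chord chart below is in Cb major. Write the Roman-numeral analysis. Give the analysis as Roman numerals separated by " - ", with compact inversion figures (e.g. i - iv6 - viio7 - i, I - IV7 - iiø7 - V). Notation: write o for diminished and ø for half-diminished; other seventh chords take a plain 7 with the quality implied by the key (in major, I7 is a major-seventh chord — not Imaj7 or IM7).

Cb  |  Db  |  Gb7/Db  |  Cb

Cb has root Cb, degree 1 in Cb major, so I.
Db: a major triad on Db, the applied dominant of V → V/V.
Gb7/Db: root Gb is the dominant; dominant seventh chord there is V43.
Cb: root Cb is the tonic; major triad there is I.

I - V/V - V43 - I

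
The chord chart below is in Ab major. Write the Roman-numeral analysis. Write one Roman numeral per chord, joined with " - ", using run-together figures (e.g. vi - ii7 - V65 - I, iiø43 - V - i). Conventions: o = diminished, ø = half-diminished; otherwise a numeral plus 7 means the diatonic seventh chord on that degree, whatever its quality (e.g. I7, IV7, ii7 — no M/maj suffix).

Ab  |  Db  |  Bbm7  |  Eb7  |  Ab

I - IV - ii7 - V7 - I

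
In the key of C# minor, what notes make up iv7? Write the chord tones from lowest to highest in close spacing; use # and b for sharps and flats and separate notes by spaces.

In C# minor, scale degree 4 is F#, and the diatonic chord built there is a minor seventh chord.
That chord is spelled F#-A-C#-E.

F# A C# E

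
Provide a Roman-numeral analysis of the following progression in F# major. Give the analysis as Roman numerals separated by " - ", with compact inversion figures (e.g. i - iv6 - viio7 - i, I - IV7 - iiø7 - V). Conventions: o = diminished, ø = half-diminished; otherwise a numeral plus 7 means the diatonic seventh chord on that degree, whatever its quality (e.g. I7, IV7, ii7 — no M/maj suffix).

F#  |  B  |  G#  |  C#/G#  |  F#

F#: major triad on F# = scale degree 1 → I.
B: root B is the subdominant; major triad there is IV.
G# is the secondary dominant of V (major triad on G#): V/V.
C#/G#: major triad on C# = scale degree 5 → V64.
F# has root F#, degree 1 in F# major, so I.

I - IV - V/V - V64 - I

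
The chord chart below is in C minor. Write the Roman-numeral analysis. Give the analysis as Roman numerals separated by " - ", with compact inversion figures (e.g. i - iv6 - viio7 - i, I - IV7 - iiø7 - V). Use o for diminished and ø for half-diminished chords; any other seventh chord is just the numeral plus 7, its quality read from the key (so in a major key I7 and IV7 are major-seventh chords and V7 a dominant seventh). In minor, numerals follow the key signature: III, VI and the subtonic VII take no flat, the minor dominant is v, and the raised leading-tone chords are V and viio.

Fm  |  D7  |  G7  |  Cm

iv - V7/V - V7 - i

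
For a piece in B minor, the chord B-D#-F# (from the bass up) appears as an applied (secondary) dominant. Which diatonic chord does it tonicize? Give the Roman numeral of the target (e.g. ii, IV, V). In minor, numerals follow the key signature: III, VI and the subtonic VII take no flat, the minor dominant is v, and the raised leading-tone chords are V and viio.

iv

The chord is a major triad on B.
A dominant resolves down a perfect fifth: B → E. In B minor, E is scale degree 4, i.e. iv.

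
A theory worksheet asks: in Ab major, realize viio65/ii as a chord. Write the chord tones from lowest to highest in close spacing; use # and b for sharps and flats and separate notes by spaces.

The slash marks an applied leading-tone chord: viio of ii. In Ab major, ii is Bb, so the leading tone to it is A, a half step below.
Building a fully diminished seventh chord on A gives A-C-Eb-Gb.
The figured bass 65 indicates first inversion, placing the third (C) in the bass: C-Eb-Gb-A.

C Eb Gb A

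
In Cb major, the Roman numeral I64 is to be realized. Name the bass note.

Gb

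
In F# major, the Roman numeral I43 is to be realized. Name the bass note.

C#

I in F# major has root F#; the chord is F#-A#-C#-E#.
The figure 43 means second inversion — the fifth is in the bass.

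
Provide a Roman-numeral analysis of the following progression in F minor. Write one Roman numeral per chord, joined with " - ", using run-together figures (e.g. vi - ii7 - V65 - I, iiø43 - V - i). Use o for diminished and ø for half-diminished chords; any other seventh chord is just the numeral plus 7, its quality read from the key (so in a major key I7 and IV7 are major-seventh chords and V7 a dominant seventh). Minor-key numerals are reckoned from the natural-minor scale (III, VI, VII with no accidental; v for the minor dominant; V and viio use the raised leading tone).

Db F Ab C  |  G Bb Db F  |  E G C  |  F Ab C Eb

Db-F-Ab-C has root Db, degree 6 in F minor, so VI7.
G-Bb-Db-F has root G, degree 2 in F minor, so iiø7.
E-G-C has root C, degree 5 in F minor, so V6.
F-Ab-C-Eb: root F is the tonic; minor seventh chord there is i7.

VI7 - iiø7 - V6 - i7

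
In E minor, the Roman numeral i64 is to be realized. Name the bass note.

B

i in E minor has root E; the chord is E-G-B.
The figure 64 means second inversion — the fifth is in the bass.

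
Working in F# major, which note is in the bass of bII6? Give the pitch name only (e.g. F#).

B

bII in F# major has root G; the chord is G-B-D.
The figure 6 means first inversion — the third is in the bass.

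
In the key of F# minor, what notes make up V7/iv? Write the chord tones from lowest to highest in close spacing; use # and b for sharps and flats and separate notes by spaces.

The slash means an applied dominant: we want the dominant of iv. In F# minor, iv is B minor, and its dominant is built on F#.
Building a dominant seventh chord on F# gives F#-A#-C#-E.

F# A# C# E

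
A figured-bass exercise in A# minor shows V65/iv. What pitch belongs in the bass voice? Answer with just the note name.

The applied chord V65/iv is rooted on A#: A#-C##-E#-G#.
The figure 65 means first inversion — the third is in the bass.

C##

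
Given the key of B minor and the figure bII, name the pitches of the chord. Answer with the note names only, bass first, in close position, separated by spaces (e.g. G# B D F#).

Scale degree 2 in B minor is C#; lowering it a half step gives C. bII is the Neapolitan chord — a major triad on the lowered second degree.
So the chord is C-E-G.

C E G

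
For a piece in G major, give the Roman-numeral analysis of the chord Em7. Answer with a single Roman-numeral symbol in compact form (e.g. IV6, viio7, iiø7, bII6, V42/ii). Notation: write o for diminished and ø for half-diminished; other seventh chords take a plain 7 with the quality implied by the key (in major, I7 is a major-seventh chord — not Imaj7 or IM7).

The pitches E-G-B-D form a minor seventh chord rooted on E.
In G major, E is the submediant; the diatonic minor seventh chord there is vi7.

vi7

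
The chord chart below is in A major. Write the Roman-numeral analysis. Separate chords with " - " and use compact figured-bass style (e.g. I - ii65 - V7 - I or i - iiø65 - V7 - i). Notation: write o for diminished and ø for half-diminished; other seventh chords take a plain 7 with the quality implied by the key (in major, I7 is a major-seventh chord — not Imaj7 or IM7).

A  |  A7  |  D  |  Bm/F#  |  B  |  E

I - V7/IV - IV - ii64 - V/V - V

A: root A is the tonic; major triad there is I.
A7: chromatic; A is V of IV, so V7/IV.
D: root D is the subdominant; major triad there is IV.
Bm/F#: minor triad on B = scale degree 2 → ii64.
B: a major triad on B, the applied dominant of V → V/V.
E: major triad on E = scale degree 5 → V.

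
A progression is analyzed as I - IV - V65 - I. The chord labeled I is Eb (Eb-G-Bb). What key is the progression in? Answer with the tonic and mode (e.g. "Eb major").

Eb major

The chord Eb is a major triad rooted on Eb; its label is I.
If Eb is scale degree 1 and the mode makes that degree carry a major triad, the tonic is Eb and the mode is major.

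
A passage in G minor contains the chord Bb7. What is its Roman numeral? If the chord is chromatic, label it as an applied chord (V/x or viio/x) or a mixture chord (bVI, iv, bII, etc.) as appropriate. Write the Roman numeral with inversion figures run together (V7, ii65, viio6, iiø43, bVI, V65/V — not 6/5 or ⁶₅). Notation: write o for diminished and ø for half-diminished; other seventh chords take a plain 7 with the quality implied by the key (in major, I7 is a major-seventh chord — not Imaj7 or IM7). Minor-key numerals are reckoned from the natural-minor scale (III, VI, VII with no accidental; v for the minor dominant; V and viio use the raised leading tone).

V7/VI

The pitches Bb-D-F-Ab form a dominant seventh chord rooted on Bb.
Bb is not a diatonic chord root with this quality in G minor, but it lies a perfect fifth above Eb (VI), so the chord functions as an applied dominant of VI.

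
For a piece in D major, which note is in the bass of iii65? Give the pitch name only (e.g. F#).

A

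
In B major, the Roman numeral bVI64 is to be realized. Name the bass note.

D

bVI in B major has root G; the chord is G-B-D.
The figure 64 means second inversion — the fifth is in the bass.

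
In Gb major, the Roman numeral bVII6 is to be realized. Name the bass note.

Ab

bVII in Gb major has root Fb; the chord is Fb-Ab-Cb.
The figure 6 means first inversion — the third is in the bass.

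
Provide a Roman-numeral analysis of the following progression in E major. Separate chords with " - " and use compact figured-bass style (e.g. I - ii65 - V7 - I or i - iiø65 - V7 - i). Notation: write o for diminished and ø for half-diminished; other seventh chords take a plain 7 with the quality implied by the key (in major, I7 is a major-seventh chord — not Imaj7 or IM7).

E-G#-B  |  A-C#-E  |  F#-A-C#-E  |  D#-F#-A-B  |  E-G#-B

E-G#-B: root E is the tonic; major triad there is I.
A-C#-E: major triad on A = scale degree 4 → IV.
F#-A-C#-E has root F#, degree 2 in E major, so ii7.
D#-F#-A-B: root B is the dominant; dominant seventh chord there is V65.
E-G#-B has root E, degree 1 in E major, so I.

I - IV - ii7 - V65 - I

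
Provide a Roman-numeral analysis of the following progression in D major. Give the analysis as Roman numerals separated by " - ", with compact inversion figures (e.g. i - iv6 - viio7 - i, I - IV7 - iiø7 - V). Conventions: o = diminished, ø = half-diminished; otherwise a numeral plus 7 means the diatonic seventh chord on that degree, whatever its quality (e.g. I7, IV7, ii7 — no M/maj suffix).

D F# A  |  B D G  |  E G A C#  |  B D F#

I - IV6 - V43 - vi

D-F#-A has root D, degree 1 in D major, so I.
B-D-G: root G is the subdominant; major triad there is IV6.
E-G-A-C#: dominant seventh chord on A = scale degree 5 → V43.
B-D-F#: minor triad on B = scale degree 6 → vi.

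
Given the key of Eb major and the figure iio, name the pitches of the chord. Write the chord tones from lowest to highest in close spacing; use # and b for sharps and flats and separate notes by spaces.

Scale degree 2 in Eb major is F; here the chord built on it is altered to a diminished triad. iio is the diminished supertonic triad, borrowed from the parallel minor.
So the chord is F-Ab-Cb.

F Ab Cb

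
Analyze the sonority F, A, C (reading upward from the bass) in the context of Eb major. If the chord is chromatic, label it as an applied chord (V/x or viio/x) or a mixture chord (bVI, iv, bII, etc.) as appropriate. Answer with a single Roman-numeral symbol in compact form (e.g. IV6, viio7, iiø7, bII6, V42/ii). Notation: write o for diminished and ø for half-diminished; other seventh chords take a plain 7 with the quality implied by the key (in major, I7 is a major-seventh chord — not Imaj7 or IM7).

V/V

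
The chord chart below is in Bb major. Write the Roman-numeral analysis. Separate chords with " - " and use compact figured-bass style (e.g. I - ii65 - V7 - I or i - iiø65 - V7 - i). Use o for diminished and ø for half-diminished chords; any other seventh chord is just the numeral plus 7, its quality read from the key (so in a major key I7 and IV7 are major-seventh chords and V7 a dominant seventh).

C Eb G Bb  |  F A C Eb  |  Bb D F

ii7 - V7 - I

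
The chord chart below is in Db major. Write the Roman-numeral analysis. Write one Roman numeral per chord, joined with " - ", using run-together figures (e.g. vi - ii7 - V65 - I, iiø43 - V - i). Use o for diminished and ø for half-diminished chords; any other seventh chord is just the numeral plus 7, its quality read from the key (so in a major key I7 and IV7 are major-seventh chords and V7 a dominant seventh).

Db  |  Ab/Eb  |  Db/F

I - V64 - I6

Db: major triad on Db = scale degree 1 → I.
Ab/Eb: major triad on Ab = scale degree 5 → V64.
Db/F has root Db, degree 1 in Db major, so I6.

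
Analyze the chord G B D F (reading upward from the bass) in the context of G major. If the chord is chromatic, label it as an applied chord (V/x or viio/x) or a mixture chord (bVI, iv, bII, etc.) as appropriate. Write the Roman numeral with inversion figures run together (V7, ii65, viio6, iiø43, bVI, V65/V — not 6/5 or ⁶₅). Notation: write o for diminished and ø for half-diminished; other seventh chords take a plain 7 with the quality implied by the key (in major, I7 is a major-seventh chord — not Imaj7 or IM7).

V7/IV

Stacked in thirds the chord is G-B-D-F: a dominant seventh chord on G.
G is not a diatonic chord root with this quality in G major, but it lies a perfect fifth above C (IV), so the chord functions as an applied dominant of IV.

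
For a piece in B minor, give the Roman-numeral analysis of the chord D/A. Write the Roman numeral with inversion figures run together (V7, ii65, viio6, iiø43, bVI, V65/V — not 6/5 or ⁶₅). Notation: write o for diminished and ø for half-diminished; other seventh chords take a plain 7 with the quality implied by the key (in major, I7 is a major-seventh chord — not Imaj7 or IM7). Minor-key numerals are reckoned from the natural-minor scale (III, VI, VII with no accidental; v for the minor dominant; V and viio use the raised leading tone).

Stacked in thirds the chord is D-F#-A: a major triad on D.
D is scale degree 3 in B minor, and a major triad on that degree is written III.
With A in the bass the chord is in second inversion, so the figured bass is 64.

III64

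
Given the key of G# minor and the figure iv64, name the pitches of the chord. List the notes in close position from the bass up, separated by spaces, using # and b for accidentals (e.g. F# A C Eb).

G# C# E

The numeral's case and figure indicate a minor triad. In G# minor its root, the subdominant, is C#.
That chord is spelled C#-E-G#.
The figured bass 64 indicates second inversion, placing the fifth (G#) in the bass: G#-C#-E.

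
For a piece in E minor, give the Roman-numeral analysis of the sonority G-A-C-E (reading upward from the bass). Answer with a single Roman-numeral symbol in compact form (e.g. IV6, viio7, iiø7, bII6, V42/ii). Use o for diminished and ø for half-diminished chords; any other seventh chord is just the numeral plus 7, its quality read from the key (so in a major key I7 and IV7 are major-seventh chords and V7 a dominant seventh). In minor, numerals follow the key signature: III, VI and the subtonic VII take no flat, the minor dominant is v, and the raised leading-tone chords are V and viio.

The pitches A-C-E-G form a minor seventh chord rooted on A.
A is scale degree 4 in E minor, and a minor seventh chord on that degree is written iv7.
With G in the bass the chord is in third inversion, so the figured bass is 42.

iv42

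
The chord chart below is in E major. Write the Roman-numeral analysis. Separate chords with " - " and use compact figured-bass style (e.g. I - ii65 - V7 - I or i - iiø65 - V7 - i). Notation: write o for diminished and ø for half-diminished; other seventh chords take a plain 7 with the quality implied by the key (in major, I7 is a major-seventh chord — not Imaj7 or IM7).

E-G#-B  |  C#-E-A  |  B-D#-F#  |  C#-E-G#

I - IV6 - V - vi

E-G#-B: major triad on E = scale degree 1 → I.
C#-E-A: root A is the subdominant; major triad there is IV6.
B-D#-F# has root B, degree 5 in E major, so V.
C#-E-G#: minor triad on C# = scale degree 6 → vi.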